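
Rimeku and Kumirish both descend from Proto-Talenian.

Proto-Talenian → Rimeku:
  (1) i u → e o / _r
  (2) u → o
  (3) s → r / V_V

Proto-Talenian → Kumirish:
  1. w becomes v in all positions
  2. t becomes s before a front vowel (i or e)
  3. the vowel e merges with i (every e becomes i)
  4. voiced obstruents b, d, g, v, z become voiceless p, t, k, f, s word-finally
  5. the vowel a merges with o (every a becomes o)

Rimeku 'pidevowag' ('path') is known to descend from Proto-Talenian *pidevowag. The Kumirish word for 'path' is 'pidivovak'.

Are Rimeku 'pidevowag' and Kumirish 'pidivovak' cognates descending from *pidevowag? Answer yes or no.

Derive the expected Kumirish reflex of *pidevowag:
Kumirish: *pidevowag > pidevovag > pidivovag > pidivovak > pidivovok  (by unconditioned shift, vowel merger, final devoicing, vowel merger)
The regular Kumirish reflex would be 'pidivovok', but the attested form is 'pidivovak'. The correspondence is irregular, so they are not cognates (the Kumirish form has a different source).

no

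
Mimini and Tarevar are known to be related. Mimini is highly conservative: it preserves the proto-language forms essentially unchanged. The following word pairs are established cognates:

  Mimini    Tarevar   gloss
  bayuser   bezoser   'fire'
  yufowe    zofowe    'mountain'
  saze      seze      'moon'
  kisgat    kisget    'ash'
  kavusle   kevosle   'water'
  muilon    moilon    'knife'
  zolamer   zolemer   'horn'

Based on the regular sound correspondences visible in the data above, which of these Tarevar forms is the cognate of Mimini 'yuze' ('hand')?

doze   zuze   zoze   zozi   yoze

yufowe ~ zofowe — Mimini y corresponds to Tarevar z word-initially before a back vowel.
bayuser ~ bezoser, kavusle ~ kevosle — Mimini u corresponds to Tarevar o after a consonant, before a consonant other than r, m, n, p, b, f, v.
Applying these to Mimini 'yuze':
  yuze → zuze   (y→z word-initially before a back vowel)
  zuze → zoze   (u→o after a consonant, before a consonant other than r, m, n, p, b, f, v)
So the Tarevar cognate is 'zoze'.

zoze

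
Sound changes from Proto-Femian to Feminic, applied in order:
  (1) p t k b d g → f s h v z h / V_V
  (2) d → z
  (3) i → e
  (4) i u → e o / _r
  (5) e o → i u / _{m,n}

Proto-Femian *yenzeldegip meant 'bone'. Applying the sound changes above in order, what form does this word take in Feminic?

yinzelzehep

Feminic: start from *yenzeldegip.
  rule 1 (intervocalic lenition): yenzeldegip → yenzeldehip
  rule 2 (unconditioned shift): yenzeldehip → yenzelzehip
  rule 3 (vowel merger): yenzelzehip → yenzelzehep
  rule 4: no change — yenzelzehep
  rule 5 (pre-nasal raising): yenzelzehep → yinzelzehep
  ⇒ Feminic yinzelzehep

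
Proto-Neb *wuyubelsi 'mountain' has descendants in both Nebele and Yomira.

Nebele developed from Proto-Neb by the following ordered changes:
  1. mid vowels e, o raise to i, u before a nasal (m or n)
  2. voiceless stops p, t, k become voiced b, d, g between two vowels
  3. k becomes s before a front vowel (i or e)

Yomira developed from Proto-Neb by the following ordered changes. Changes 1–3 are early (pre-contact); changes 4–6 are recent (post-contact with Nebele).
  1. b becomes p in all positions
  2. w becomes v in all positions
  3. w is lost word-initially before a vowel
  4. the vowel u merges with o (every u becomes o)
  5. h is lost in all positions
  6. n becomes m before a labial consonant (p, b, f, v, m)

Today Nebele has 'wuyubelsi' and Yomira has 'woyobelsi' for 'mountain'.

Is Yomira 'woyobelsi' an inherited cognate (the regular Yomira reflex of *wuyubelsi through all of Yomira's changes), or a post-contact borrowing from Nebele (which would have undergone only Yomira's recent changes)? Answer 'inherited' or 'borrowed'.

If inherited, *wuyubelsi would pass through all of Yomira's changes:
Yomira: *wuyubelsi
  wuyubelsi → wuyupelsi   [unconditioned shift]
  wuyupelsi → vuyupelsi   [unconditioned shift]
  vuyupelsi (rule 3 does not apply)
  vuyupelsi → voyopelsi   [vowel merger]
  voyopelsi (rule 5 does not apply)
  voyopelsi (rule 6 does not apply)
  giving Yomira voyopelsi.
If borrowed from Nebele 'wuyubelsi' after the early changes, it would undergo only the recent ones:
  rule 4 (vowel merger): wuyubelsi → woyobelsi
  rule 5 (h-loss): no change (woyobelsi)
  rule 6 (nasal place assimilation): no change (woyobelsi)
  ⇒ as a loan: woyobelsi
Yomira 'woyobelsi' matches the loan outcome 'woyobelsi', not the inherited 'voyopelsi' — it skipped the early Yomira changes, so it was borrowed from Nebele.

borrowed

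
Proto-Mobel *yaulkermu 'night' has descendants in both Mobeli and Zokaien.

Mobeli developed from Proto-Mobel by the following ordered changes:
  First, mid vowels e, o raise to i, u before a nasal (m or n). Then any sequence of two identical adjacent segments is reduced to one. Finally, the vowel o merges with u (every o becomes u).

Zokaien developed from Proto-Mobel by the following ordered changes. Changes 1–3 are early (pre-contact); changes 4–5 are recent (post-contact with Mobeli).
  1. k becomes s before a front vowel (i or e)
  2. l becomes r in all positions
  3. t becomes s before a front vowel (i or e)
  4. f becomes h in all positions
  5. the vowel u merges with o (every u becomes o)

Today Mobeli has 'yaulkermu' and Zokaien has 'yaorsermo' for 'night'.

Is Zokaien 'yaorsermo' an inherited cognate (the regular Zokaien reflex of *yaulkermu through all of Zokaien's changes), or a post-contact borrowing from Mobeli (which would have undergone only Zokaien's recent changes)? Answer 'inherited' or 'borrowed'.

If inherited, *yaulkermu would pass through all of Zokaien's changes:
Zokaien: start from *yaulkermu.
  rule 1 (palatalisation): yaulkermu → yaulsermu
  rule 2 (unconditioned shift): yaulsermu → yaursermu
  rule 3: no change — yaursermu
  rule 4: no change — yaursermu
  rule 5 (vowel merger): yaursermu → yaorsermo
  ⇒ Zokaien yaorsermo
If borrowed from Mobeli 'yaulkermu' after the early changes, it would undergo only the recent ones:
  rule 4 (unconditioned shift): no change (yaulkermu)
  rule 5 (vowel merger): yaulkermu → yaolkermo
  ⇒ as a loan: yaolkermo
Zokaien 'yaorsermo' matches the inherited outcome exactly, so it is an inherited cognate, not a loan.

inherited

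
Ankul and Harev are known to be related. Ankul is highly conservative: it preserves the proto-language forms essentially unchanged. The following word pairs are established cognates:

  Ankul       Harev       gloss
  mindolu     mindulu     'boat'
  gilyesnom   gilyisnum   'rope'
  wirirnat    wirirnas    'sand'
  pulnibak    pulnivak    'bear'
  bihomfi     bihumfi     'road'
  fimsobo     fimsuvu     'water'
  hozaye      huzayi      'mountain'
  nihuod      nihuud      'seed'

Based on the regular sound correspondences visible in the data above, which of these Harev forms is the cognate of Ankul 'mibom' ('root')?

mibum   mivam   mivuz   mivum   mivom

mivum

fimsobo ~ fimsuvu — Ankul b corresponds to Harev v between vowels (before a back vowel).
gilyesnom ~ gilyisnum, bihomfi ~ bihumfi — Ankul o corresponds to Harev u after a consonant, before a nasal.
Applying these to Ankul 'mibom':
  mibom → mivom   (b→v between vowels (before a back vowel))
  mivom → mivum   (o→u after a consonant, before a nasal)
So the Harev cognate is 'mivum'.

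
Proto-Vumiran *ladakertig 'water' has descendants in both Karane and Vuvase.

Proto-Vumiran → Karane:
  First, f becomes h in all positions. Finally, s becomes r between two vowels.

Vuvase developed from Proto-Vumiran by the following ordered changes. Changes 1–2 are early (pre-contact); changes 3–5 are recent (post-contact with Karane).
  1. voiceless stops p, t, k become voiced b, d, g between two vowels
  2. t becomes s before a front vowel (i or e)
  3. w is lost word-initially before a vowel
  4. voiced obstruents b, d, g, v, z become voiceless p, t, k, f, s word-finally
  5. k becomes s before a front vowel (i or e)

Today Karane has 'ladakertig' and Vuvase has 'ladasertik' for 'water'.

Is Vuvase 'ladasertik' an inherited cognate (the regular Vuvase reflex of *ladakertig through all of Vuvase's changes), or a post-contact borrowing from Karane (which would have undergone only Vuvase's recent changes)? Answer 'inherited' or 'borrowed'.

borrowed

If inherited, *ladakertig would pass through all of Vuvase's changes:
Vuvase: *ladakertig
  ladakertig → ladagertig   [intervocalic voicing]
  ladagertig → ladagersig   [palatalisation]
  ladagersig (rule 3 does not apply)
  ladagersig → ladagersik   [final devoicing]
  ladagersik (rule 5 does not apply)
  giving Vuvase ladagersik.
If borrowed from Karane 'ladakertig' after the early changes, it would undergo only the recent ones:
  rule 3 (glide loss): no change (ladakertig)
  rule 4 (final devoicing): ladakertig → ladakertik
  rule 5 (palatalisation): ladakertik → ladasertik
  ⇒ as a loan: ladasertik
Vuvase 'ladasertik' matches the loan outcome 'ladasertik', not the inherited 'ladagersik' — it skipped the early Vuvase changes, so it was borrowed from Karane.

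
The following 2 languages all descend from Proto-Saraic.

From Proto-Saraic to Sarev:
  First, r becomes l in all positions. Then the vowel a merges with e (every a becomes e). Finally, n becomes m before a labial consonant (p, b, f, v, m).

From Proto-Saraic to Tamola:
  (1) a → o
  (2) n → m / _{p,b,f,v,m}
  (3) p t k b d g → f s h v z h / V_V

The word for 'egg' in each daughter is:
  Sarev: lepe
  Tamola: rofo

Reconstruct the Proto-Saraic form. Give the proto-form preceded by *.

*rapa

Position 3: Sarev has p, Tamola has f. Sarev preserves p here (none of its changes turn any other segment into p), so the proto-segment is *p.
Position 1: Sarev has l, Tamola has r. Tamola preserves r here (none of its changes turn any other segment into r), so the proto-segment is *r.
Position 4: Sarev has e, Tamola has o. Taking the neighbouring segments as reconstructed: Sarev e could go back to *a or *e; Tamola o could go back to *a or *o — the one source consistent with every daughter is *a.
Verify the candidate proto-form against each daughter:
Sarev: start from *rapa.
  rule 1 (unconditioned shift): rapa → lapa
  rule 2 (vowel merger): lapa → lepe
  rule 3: no change — lepe
  ⇒ Sarev lepe
Tamola: start from *rapa.
  rule 1 (vowel merger): rapa → ropo
  rule 2: no change — ropo
  rule 3 (intervocalic lenition): ropo → rofo
  ⇒ Tamola rofo
*rapa is the unique common source.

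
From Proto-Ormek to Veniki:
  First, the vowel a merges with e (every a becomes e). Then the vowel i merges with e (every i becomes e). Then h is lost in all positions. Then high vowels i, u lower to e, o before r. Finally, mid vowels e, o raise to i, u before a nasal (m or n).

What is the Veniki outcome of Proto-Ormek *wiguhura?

Veniki: start from *wiguhura.
  rule 1 (vowel merger): wiguhura → wiguhure
  rule 2 (vowel merger): wiguhure → weguhure
  rule 3 (h-loss): weguhure → weguure
  rule 4 (pre-rhotic lowering): weguure → weguore
  rule 5: no change — weguore
  ⇒ Veniki weguore

weguore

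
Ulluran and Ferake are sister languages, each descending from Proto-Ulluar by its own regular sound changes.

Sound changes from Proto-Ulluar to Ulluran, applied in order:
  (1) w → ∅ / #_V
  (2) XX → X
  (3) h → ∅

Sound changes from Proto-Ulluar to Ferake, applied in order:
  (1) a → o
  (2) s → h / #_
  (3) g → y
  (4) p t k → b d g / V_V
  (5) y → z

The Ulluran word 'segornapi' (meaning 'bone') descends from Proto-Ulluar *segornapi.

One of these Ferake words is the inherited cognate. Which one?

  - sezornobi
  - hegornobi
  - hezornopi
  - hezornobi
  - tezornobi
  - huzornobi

Ferake: *segornapi
  segornapi → segornopi   [vowel merger]
  segornopi → hegornopi   [debuccalisation]
  hegornopi → heyornopi   [unconditioned shift]
  heyornopi → heyornobi   [intervocalic voicing]
  heyornobi → hezornobi   [unconditioned shift]
  giving Ferake hezornobi.
The other candidates each miss or misapply at least one Ferake change.

hezornobi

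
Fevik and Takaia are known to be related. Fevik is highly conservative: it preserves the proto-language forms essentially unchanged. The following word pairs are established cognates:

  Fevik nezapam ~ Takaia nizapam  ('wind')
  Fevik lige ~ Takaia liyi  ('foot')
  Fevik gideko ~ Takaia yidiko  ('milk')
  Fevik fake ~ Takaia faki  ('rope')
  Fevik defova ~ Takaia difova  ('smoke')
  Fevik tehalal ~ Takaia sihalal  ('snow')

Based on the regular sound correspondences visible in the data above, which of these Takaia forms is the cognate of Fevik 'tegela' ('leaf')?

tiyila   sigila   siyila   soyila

tehalal ~ sihalal — Fevik t corresponds to Takaia s word-initially before a front vowel.
nezapam ~ nizapam, gideko ~ yidiko — Fevik e corresponds to Takaia i after a consonant, before a consonant other than r, m, n, p, b, f, v.
lige ~ liyi — Fevik g corresponds to Takaia y between vowels (before a front vowel).
Applying these to Fevik 'tegela':
  tegela → segela   (t→s word-initially before a front vowel)
  segela → sigela   (e→i after a consonant, before a consonant other than r, m, n, p, b, f, v)
  sigela → siyela   (g→y between vowels (before a front vowel))
  siyela → siyila   (e→i after a consonant, before a consonant other than r, m, n, p, b, f, v)
So the Takaia cognate is 'siyila'.

siyila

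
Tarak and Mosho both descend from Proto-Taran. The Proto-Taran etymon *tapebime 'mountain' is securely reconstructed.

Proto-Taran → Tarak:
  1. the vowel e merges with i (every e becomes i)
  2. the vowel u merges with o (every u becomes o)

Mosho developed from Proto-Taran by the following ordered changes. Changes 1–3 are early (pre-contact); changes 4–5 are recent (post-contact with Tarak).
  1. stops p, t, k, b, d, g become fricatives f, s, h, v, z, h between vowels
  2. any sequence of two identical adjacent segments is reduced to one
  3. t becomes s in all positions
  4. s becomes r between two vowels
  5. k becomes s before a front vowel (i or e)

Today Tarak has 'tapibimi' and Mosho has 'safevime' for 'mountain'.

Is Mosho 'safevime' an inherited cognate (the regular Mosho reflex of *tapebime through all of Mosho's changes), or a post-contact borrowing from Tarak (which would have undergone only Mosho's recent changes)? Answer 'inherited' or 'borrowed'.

If inherited, *tapebime would pass through all of Mosho's changes:
Mosho: start from *tapebime.
  rule 1 (intervocalic lenition): tapebime → tafevime
  rule 2: no change — tafevime
  rule 3 (unconditioned shift): tafevime → safevime
  rule 4: no change — safevime
  rule 5: no change — safevime
  ⇒ Mosho safevime
If borrowed from Tarak 'tapibimi' after the early changes, it would undergo only the recent ones:
  rule 4 (rhotacism): no change (tapibimi)
  rule 5 (palatalisation): no change (tapibimi)
  ⇒ as a loan: tapibimi
Mosho 'safevime' matches the inherited outcome exactly, so it is an inherited cognate, not a loan.

inherited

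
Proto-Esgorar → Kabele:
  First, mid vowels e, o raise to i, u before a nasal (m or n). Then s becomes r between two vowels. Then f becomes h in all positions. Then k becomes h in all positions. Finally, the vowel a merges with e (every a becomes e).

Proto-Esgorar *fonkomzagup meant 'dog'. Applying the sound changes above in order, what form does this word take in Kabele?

hunhumzegup

Kabele: start from *fonkomzagup.
  rule 1 (pre-nasal raising): fonkomzagup → funkumzagup
  rule 2: no change — funkumzagup
  rule 3 (unconditioned shift): funkumzagup → hunkumzagup
  rule 4 (unconditioned shift): hunkumzagup → hunhumzagup
  rule 5 (vowel merger): hunhumzagup → hunhumzegup
  ⇒ Kabele hunhumzegup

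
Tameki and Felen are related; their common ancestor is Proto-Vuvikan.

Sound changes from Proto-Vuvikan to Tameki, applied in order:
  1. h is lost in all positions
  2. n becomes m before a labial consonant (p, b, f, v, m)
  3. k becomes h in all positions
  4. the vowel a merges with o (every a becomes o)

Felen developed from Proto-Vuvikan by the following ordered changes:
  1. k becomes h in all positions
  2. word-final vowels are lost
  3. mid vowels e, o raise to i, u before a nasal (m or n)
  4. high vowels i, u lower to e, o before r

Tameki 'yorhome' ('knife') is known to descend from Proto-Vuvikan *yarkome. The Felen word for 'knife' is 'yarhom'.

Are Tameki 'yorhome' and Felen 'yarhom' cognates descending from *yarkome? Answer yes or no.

Derive the expected Felen reflex of *yarkome:
Felen: start from *yarkome.
  rule 1 (unconditioned shift): yarkome → yarhome
  rule 2 (apocope): yarhome → yarhom
  rule 3 (pre-nasal raising): yarhom → yarhum
  rule 4: no change — yarhum
  ⇒ Felen yarhum
The regular Felen reflex would be 'yarhum', but the attested form is 'yarhom'. The correspondence is irregular, so they are not cognates (the Felen form has a different source).

no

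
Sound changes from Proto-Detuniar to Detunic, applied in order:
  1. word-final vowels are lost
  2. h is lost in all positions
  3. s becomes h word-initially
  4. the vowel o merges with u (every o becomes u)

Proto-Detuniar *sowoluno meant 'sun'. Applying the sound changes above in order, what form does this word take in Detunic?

huwulun

Detunic: *sowoluno
  sowoluno → sowolun   [apocope]
  sowolun (rule 2 does not apply)
  sowolun → howolun   [debuccalisation]
  howolun → huwulun   [vowel merger]
  giving Detunic huwulun.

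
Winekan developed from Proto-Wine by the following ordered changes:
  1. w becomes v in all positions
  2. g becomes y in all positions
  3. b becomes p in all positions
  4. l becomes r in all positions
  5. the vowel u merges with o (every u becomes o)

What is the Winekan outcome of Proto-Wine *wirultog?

Winekan: *wirultog > virultog > virultoy > virurtoy > virortoy  (by unconditioned shift, unconditioned shift, unconditioned shift, vowel merger)

virortoy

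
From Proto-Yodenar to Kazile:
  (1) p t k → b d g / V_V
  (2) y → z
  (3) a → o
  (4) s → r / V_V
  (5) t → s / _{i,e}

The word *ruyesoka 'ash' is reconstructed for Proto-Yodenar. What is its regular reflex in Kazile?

ruzerogo

Kazile: *ruyesoka > ruyesoga > ruzesoga > ruzesogo > ruzerogo  (by intervocalic voicing, unconditioned shift, vowel merger, rhotacism)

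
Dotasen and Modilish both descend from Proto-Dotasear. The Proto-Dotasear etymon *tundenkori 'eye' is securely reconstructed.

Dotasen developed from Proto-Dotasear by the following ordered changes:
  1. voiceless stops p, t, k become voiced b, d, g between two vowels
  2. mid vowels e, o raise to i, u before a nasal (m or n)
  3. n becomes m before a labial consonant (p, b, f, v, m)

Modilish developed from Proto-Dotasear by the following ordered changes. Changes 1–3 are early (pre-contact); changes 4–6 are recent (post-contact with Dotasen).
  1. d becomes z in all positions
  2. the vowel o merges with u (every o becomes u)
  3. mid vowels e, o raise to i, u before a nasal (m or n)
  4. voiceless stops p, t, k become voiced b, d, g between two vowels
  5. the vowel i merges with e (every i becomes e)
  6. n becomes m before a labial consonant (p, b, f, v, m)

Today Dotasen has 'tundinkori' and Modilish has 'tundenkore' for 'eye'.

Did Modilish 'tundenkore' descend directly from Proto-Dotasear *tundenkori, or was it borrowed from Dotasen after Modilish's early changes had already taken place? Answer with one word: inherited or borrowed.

If inherited, *tundenkori would pass through all of Modilish's changes:
Modilish: *tundenkori
  tundenkori → tunzenkori   [unconditioned shift]
  tunzenkori → tunzenkuri   [vowel merger]
  tunzenkuri → tunzinkuri   [pre-nasal raising]
  tunzinkuri (rule 4 does not apply)
  tunzinkuri → tunzenkure   [vowel merger]
  tunzenkure (rule 6 does not apply)
  giving Modilish tunzenkure.
If borrowed from Dotasen 'tundinkori' after the early changes, it would undergo only the recent ones:
  rule 4 (intervocalic voicing): no change (tundinkori)
  rule 5 (vowel merger): tundinkori → tundenkore
  rule 6 (nasal place assimilation): no change (tundenkore)
  ⇒ as a loan: tundenkore
Modilish 'tundenkore' matches the loan outcome 'tundenkore', not the inherited 'tunzenkure' — it skipped the early Modilish changes, so it was borrowed from Dotasen.

borrowed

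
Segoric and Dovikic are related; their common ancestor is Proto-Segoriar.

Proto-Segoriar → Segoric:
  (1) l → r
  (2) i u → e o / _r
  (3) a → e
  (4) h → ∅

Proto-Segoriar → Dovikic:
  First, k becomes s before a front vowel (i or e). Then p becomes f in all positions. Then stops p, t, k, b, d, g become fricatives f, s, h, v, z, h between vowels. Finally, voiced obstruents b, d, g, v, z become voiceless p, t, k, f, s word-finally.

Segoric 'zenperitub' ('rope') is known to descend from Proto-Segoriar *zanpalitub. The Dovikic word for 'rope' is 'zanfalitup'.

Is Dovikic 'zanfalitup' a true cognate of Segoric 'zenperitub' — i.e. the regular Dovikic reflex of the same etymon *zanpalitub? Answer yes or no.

Derive the expected Dovikic reflex of *zanpalitub:
Dovikic: *zanpalitub
  zanpalitub (rule 1 does not apply)
  zanpalitub → zanfalitub   [unconditioned shift]
  zanfalitub → zanfalisub   [intervocalic lenition]
  zanfalisub → zanfalisup   [final devoicing]
  giving Dovikic zanfalisup.
The regular Dovikic reflex would be 'zanfalisup', but the attested form is 'zanfalitup'. The correspondence is irregular, so they are not cognates (the Dovikic form has a different source).

no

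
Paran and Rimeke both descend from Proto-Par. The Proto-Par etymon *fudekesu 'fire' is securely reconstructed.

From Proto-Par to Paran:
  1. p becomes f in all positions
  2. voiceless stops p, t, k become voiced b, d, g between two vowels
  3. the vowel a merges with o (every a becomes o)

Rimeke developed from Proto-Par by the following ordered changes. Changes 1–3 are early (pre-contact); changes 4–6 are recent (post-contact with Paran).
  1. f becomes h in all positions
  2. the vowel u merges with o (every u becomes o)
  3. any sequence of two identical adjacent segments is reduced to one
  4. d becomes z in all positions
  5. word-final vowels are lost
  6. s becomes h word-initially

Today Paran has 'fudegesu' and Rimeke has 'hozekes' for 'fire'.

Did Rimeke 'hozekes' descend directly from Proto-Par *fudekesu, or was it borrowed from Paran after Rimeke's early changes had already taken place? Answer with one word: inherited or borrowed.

If inherited, *fudekesu would pass through all of Rimeke's changes:
Rimeke: start from *fudekesu.
  rule 1 (unconditioned shift): fudekesu → hudekesu
  rule 2 (vowel merger): hudekesu → hodekeso
  rule 3: no change — hodekeso
  rule 4 (unconditioned shift): hodekeso → hozekeso
  rule 5 (apocope): hozekeso → hozekes
  rule 6: no change — hozekes
  ⇒ Rimeke hozekes
If borrowed from Paran 'fudegesu' after the early changes, it would undergo only the recent ones:
  rule 4 (unconditioned shift): fudegesu → fuzegesu
  rule 5 (apocope): fuzegesu → fuzeges
  rule 6 (debuccalisation): no change (fuzeges)
  ⇒ as a loan: fuzeges
Rimeke 'hozekes' matches the inherited outcome exactly, so it is an inherited cognate, not a loan.

inherited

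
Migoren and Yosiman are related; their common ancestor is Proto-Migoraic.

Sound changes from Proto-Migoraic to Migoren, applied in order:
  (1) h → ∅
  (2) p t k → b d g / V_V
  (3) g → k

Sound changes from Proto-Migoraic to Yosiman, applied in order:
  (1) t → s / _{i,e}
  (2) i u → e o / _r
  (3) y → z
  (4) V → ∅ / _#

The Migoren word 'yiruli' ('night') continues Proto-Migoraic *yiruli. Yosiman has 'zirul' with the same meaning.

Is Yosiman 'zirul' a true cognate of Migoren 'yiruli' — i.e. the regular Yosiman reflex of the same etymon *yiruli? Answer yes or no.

no

Derive the expected Yosiman reflex of *yiruli:
Yosiman: *yiruli
  yiruli (rule 1 does not apply)
  yiruli → yeruli   [pre-rhotic lowering]
  yeruli → zeruli   [unconditioned shift]
  zeruli → zerul   [apocope]
  giving Yosiman zerul.
The regular Yosiman reflex would be 'zerul', but the attested form is 'zirul'. The correspondence is irregular, so they are not cognates (the Yosiman form has a different source).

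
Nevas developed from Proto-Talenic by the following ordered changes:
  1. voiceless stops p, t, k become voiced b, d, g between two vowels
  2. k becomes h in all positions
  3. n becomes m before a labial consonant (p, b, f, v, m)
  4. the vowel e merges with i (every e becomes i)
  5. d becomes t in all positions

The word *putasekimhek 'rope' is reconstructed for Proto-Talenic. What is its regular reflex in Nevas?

Nevas: *putasekimhek
  putasekimhek → pudasegimhek   [intervocalic voicing]
  pudasegimhek → pudasegimheh   [unconditioned shift]
  pudasegimheh (rule 3 does not apply)
  pudasegimheh → pudasigimhih   [vowel merger]
  pudasigimhih → putasigimhih   [unconditioned shift]
  giving Nevas putasigimhih.

putasigimhih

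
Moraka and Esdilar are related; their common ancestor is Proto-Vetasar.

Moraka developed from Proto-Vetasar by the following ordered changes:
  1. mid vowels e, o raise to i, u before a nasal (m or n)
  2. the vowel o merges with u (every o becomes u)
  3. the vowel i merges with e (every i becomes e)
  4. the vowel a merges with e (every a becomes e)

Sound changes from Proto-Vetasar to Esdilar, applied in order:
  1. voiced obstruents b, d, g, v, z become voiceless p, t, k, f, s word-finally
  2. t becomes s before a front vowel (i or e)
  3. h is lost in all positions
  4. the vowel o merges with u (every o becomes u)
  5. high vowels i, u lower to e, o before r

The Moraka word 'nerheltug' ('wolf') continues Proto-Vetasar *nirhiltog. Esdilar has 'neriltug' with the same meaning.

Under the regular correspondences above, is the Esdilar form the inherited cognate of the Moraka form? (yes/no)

no

Derive the expected Esdilar reflex of *nirhiltog:
Esdilar: *nirhiltog > nirhiltok > niriltok > niriltuk > neriltuk  (by final devoicing, h-loss, vowel merger, pre-rhotic lowering)
The regular Esdilar reflex would be 'neriltuk', but the attested form is 'neriltug'. The correspondence is irregular, so they are not cognates (the Esdilar form has a different source).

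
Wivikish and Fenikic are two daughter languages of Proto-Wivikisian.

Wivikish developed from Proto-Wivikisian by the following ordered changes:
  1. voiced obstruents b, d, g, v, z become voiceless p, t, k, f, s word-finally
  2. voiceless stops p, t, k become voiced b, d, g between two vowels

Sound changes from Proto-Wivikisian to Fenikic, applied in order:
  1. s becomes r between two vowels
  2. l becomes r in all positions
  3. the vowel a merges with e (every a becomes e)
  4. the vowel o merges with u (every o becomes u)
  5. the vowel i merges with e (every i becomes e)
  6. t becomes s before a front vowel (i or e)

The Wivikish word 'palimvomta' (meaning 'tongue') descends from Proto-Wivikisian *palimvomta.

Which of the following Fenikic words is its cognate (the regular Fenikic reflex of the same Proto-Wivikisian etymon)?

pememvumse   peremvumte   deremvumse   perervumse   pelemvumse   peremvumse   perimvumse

Fenikic: start from *palimvomta.
  rule 1: no change — palimvomta
  rule 2 (unconditioned shift): palimvomta → parimvomta
  rule 3 (vowel merger): parimvomta → perimvomte
  rule 4 (vowel merger): perimvomte → perimvumte
  rule 5 (vowel merger): perimvumte → peremvumte
  rule 6 (palatalisation): peremvumte → peremvumse
  ⇒ Fenikic peremvumse
Among the options, 'peremvumse' alone shows every Fenikic change applied in order.

peremvumse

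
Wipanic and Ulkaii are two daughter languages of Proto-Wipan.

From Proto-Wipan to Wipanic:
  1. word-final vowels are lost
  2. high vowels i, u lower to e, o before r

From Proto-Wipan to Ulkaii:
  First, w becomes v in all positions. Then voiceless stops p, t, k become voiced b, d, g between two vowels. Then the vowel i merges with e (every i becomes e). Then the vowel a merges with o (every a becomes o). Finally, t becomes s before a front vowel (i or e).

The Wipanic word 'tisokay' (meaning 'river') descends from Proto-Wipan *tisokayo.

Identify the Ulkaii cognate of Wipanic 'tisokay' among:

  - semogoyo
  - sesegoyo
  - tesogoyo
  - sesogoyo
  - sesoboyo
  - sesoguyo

Ulkaii: *tisokayo
  tisokayo (rule 1 does not apply)
  tisokayo → tisogayo   [intervocalic voicing]
  tisogayo → tesogayo   [vowel merger]
  tesogayo → tesogoyo   [vowel merger]
  tesogoyo → sesogoyo   [palatalisation]
  giving Ulkaii sesogoyo.
The other candidates each miss or misapply at least one Ulkaii change.

sesogoyo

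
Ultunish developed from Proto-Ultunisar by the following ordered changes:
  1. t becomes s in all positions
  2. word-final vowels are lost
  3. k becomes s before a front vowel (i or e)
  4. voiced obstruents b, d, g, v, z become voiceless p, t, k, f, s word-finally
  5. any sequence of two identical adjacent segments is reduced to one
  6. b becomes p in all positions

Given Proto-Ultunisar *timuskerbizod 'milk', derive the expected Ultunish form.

simuserpizot

Ultunish: *timuskerbizod
  timuskerbizod → simuskerbizod   [unconditioned shift]
  simuskerbizod (rule 2 does not apply)
  simuskerbizod → simusserbizod   [palatalisation]
  simusserbizod → simusserbizot   [final devoicing]
  simusserbizot → simuserbizot   [degemination]
  simuserbizot → simuserpizot   [unconditioned shift]
  giving Ultunish simuserpizot.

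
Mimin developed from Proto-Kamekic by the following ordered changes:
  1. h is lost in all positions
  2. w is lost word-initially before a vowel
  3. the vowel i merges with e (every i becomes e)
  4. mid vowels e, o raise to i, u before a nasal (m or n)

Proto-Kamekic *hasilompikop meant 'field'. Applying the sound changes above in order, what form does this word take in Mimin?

aselumpekop

Mimin: *hasilompikop > asilompikop > aselompekop > aselumpekop  (by h-loss, vowel merger, pre-nasal raising)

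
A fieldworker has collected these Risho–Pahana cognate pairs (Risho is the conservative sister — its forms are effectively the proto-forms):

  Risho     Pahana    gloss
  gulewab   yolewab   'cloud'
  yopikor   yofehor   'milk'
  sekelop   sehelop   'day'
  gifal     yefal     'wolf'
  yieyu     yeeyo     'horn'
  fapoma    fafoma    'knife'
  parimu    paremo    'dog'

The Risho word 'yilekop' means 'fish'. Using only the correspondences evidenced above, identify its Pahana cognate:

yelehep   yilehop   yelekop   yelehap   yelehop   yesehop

yopikor ~ yofehor — Risho i corresponds to Pahana e after a consonant, before a consonant other than r, m, n, p, b, f, v.
yopikor ~ yofehor — Risho k corresponds to Pahana h between vowels (before a back vowel).
Applying these to Risho 'yilekop':
  yilekop → yelekop   (i→e after a consonant, before a consonant other than r, m, n, p, b, f, v)
  yelekop → yelehop   (k→h between vowels (before a back vowel))
So the Pahana cognate is 'yelehop'.

yelehop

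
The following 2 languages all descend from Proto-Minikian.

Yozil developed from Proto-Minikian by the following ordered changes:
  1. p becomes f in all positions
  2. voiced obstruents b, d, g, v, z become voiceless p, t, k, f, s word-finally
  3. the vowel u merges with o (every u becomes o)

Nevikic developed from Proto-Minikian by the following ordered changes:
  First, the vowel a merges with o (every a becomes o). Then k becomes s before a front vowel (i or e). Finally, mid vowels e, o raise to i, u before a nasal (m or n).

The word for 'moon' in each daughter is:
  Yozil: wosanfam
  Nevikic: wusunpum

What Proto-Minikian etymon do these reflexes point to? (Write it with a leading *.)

Position 7: Yozil has a, Nevikic has u. Yozil preserves a here (none of its changes turn any other segment into a), so the proto-segment is *a.
Position 4: Yozil has a, Nevikic has u. Yozil preserves a here (none of its changes turn any other segment into a), so the proto-segment is *a.
Position 6: Yozil has f, Nevikic has p. Nevikic preserves p here (none of its changes turn any other segment into p), so the proto-segment is *p.
Continuing position by position gives *wusanpam; check it forward:
Yozil: start from *wusanpam.
  rule 1 (unconditioned shift): wusanpam → wusanfam
  rule 2: no change — wusanfam
  rule 3 (vowel merger): wusanfam → wosanfam
  ⇒ Yozil wosanfam
Nevikic: *wusanpam
  wusanpam → wusonpom   [vowel merger]
  wusonpom (rule 2 does not apply)
  wusonpom → wusunpum   [pre-nasal raising]
  giving Nevikic wusunpum.
Only *wusanpam yields all of Yozil wosanfam, Nevikic wusunpum.

*wusanpam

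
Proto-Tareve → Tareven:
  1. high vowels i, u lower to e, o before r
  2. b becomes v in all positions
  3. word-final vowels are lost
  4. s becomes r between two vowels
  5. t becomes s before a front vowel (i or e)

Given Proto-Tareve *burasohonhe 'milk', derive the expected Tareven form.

Tareven: *burasohonhe > borasohonhe > vorasohonhe > vorasohonh > vorarohonh  (by pre-rhotic lowering, unconditioned shift, apocope, rhotacism)

vorarohonh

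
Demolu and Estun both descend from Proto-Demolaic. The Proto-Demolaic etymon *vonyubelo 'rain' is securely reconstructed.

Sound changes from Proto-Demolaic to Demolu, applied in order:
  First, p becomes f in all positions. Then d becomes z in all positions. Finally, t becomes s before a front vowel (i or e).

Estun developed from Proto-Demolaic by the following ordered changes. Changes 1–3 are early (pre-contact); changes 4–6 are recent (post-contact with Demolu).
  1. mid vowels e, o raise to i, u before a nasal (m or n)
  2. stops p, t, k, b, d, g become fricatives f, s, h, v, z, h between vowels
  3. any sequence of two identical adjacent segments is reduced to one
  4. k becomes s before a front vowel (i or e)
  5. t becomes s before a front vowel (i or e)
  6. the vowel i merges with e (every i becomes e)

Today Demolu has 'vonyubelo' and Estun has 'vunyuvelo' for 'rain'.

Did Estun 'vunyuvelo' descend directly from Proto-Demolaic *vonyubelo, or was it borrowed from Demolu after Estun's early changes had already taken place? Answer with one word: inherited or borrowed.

If inherited, *vonyubelo would pass through all of Estun's changes:
Estun: *vonyubelo
  vonyubelo → vunyubelo   [pre-nasal raising]
  vunyubelo → vunyuvelo   [intervocalic lenition]
  vunyuvelo (rule 3 does not apply)
  vunyuvelo (rule 4 does not apply)
  vunyuvelo (rule 5 does not apply)
  vunyuvelo (rule 6 does not apply)
  giving Estun vunyuvelo.
If borrowed from Demolu 'vonyubelo' after the early changes, it would undergo only the recent ones:
  rule 4 (palatalisation): no change (vonyubelo)
  rule 5 (palatalisation): no change (vonyubelo)
  rule 6 (vowel merger): no change (vonyubelo)
  ⇒ as a loan: vonyubelo
Estun 'vunyuvelo' matches the inherited outcome exactly, so it is an inherited cognate, not a loan.

inherited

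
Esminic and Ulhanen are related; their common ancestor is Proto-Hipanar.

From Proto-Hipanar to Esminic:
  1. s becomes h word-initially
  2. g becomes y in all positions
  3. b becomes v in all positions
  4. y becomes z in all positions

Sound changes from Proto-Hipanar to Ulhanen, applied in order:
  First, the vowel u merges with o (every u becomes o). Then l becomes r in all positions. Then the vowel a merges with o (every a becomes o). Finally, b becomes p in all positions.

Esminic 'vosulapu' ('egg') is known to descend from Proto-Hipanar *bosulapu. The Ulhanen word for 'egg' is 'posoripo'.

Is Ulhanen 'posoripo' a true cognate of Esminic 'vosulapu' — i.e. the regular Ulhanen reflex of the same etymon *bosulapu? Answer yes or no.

no

Derive the expected Ulhanen reflex of *bosulapu:
Ulhanen: *bosulapu > bosolapo > bosorapo > bosoropo > posoropo  (by vowel merger, unconditioned shift, vowel merger, unconditioned shift)
The regular Ulhanen reflex would be 'posoropo', but the attested form is 'posoripo'. The correspondence is irregular, so they are not cognates (the Ulhanen form has a different source).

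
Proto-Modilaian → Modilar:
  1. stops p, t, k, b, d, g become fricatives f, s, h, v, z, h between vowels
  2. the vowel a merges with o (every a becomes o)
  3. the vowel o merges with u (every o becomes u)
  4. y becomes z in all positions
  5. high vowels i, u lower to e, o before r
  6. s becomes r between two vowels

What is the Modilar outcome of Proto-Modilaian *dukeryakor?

Modilar: *dukeryakor
  dukeryakor → duheryahor   [intervocalic lenition]
  duheryahor → duheryohor   [vowel merger]
  duheryohor → duheryuhur   [vowel merger]
  duheryuhur → duherzuhur   [unconditioned shift]
  duherzuhur → duherzuhor   [pre-rhotic lowering]
  duherzuhor (rule 6 does not apply)
  giving Modilar duherzuhor.

duherzuhor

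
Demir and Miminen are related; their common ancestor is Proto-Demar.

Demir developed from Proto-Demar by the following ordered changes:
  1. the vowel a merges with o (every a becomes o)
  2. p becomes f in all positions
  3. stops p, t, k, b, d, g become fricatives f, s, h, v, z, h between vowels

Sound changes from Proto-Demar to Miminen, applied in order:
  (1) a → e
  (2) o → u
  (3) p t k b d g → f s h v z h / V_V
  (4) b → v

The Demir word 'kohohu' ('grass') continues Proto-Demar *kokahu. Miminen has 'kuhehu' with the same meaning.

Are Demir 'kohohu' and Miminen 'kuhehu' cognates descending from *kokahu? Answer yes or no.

Derive the expected Miminen reflex of *kokahu:
Miminen: *kokahu
  kokahu → kokehu   [vowel merger]
  kokehu → kukehu   [vowel merger]
  kukehu → kuhehu   [intervocalic lenition]
  kuhehu (rule 4 does not apply)
  giving Miminen kuhehu.
Miminen 'kuhehu' matches the regular reflex exactly, so the pair is cognate.

yes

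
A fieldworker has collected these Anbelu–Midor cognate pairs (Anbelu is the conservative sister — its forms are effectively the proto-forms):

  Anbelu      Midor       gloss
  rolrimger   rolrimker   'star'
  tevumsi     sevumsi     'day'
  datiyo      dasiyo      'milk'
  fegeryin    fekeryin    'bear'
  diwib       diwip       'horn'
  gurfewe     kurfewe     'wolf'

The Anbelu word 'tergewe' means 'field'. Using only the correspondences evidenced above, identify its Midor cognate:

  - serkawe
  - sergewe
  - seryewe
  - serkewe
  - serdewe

tevumsi ~ sevumsi — Anbelu t corresponds to Midor s word-initially before a front vowel.
rolrimger ~ rolrimker — Anbelu g corresponds to Midor k after a consonant, before a front vowel.
Applying these to Anbelu 'tergewe':
  tergewe → sergewe   (t→s word-initially before a front vowel)
  sergewe → serkewe   (g→k after a consonant, before a front vowel)
So the Midor cognate is 'serkewe'.

serkewe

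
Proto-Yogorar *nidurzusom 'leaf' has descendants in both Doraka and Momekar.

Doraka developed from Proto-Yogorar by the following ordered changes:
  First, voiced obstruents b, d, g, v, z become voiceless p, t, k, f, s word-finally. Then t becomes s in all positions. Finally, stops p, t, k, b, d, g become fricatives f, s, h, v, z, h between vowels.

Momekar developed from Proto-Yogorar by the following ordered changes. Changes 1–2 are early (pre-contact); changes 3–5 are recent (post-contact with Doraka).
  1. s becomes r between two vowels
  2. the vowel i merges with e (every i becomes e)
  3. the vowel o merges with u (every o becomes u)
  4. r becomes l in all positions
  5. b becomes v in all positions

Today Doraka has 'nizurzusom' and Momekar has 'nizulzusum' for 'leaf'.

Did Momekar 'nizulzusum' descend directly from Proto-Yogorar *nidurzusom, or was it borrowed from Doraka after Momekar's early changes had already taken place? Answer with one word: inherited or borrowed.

If inherited, *nidurzusom would pass through all of Momekar's changes:
Momekar: *nidurzusom > nidurzurom > nedurzurom > nedurzurum > nedulzulum  (by rhotacism, vowel merger, vowel merger, unconditioned shift)
If borrowed from Doraka 'nizurzusom' after the early changes, it would undergo only the recent ones:
  rule 3 (vowel merger): nizurzusom → nizurzusum
  rule 4 (unconditioned shift): nizurzusum → nizulzusum
  rule 5 (unconditioned shift): no change (nizulzusum)
  ⇒ as a loan: nizulzusum
Momekar 'nizulzusum' matches the loan outcome 'nizulzusum', not the inherited 'nedulzulum' — it skipped the early Momekar changes, so it was borrowed from Doraka.

borrowed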